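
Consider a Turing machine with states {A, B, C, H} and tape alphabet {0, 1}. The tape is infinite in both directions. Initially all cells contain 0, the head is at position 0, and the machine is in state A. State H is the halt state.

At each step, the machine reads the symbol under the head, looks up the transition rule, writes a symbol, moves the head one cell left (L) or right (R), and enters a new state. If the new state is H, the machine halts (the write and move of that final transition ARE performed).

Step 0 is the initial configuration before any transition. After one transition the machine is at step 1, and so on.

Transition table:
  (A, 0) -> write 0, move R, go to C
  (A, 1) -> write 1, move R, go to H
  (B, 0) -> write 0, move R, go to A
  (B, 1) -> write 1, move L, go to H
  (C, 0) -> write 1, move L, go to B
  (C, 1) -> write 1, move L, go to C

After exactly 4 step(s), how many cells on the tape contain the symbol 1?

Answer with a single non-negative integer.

Step 1: in state A at pos 0, read 0 -> (A,0)->write 0,move R,goto C. Now: state=C, head=1, tape[-1..2]=0000 (head:   ^)
Step 2: in state C at pos 1, read 0 -> (C,0)->write 1,move L,goto B. Now: state=B, head=0, tape[-1..2]=0010 (head:  ^)
Step 3: in state B at pos 0, read 0 -> (B,0)->write 0,move R,goto A. Now: state=A, head=1, tape[-1..2]=0010 (head:   ^)
Step 4: in state A at pos 1, read 1 -> (A,1)->write 1,move R,goto H. Now: state=H, head=2, tape[-1..3]=00100 (head:    ^)
Cells containing 1 after step 4: {1} -> 1 cell(s)

Answer: 1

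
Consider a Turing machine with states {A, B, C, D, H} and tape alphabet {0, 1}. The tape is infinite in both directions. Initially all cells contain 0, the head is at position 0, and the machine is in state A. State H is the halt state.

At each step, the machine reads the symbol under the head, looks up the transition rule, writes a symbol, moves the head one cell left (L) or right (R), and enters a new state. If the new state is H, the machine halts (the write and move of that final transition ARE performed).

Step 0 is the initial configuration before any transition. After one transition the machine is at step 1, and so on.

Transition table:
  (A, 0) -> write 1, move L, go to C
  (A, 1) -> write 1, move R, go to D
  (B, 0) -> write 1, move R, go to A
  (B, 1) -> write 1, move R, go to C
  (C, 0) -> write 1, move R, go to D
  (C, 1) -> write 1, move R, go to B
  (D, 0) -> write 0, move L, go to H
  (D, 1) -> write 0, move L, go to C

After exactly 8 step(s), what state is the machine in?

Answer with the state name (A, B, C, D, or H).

Answer: C

Derivation:
Step 1: in state A at pos 0, read 0 -> (A,0)->write 1,move L,goto C. Now: state=C, head=-1, tape[-2..1]=0010 (head:  ^)
Step 2: in state C at pos -1, read 0 -> (C,0)->write 1,move R,goto D. Now: state=D, head=0, tape[-2..1]=0110 (head:   ^)
Step 3: in state D at pos 0, read 1 -> (D,1)->write 0,move L,goto C. Now: state=C, head=-1, tape[-2..1]=0100 (head:  ^)
Step 4: in state C at pos -1, read 1 -> (C,1)->write 1,move R,goto B. Now: state=B, head=0, tape[-2..1]=0100 (head:   ^)
Step 5: in state B at pos 0, read 0 -> (B,0)->write 1,move R,goto A. Now: state=A, head=1, tape[-2..2]=01100 (head:    ^)
Step 6: in state A at pos 1, read 0 -> (A,0)->write 1,move L,goto C. Now: state=C, head=0, tape[-2..2]=01110 (head:   ^)
Step 7: in state C at pos 0, read 1 -> (C,1)->write 1,move R,goto B. Now: state=B, head=1, tape[-2..2]=01110 (head:    ^)
Step 8: in state B at pos 1, read 1 -> (B,1)->write 1,move R,goto C. Now: state=C, head=2, tape[-2..3]=011100 (head:     ^)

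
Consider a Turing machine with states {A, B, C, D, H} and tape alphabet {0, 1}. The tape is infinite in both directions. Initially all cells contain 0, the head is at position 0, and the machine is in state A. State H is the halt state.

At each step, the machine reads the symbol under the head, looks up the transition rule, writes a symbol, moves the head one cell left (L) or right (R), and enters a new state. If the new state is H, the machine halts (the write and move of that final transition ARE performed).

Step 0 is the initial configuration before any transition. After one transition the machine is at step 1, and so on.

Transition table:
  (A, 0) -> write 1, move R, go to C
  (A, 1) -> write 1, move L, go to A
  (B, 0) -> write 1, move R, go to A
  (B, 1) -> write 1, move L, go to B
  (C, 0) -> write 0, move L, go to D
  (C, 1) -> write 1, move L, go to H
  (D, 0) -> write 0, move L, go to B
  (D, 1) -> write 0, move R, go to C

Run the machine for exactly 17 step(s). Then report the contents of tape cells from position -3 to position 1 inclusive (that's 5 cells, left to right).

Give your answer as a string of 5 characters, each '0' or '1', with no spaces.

Answer: 11100

Derivation:
Step 1: in state A at pos 0, read 0 -> (A,0)->write 1,move R,goto C. Now: state=C, head=1, tape[-1..2]=0100 (head:   ^)
Step 2: in state C at pos 1, read 0 -> (C,0)->write 0,move L,goto D. Now: state=D, head=0, tape[-1..2]=0100 (head:  ^)
Step 3: in state D at pos 0, read 1 -> (D,1)->write 0,move R,goto C. Now: state=C, head=1, tape[-1..2]=0000 (head:   ^)
Step 4: in state C at pos 1, read 0 -> (C,0)->write 0,move L,goto D. Now: state=D, head=0, tape[-1..2]=0000 (head:  ^)
Step 5: in state D at pos 0, read 0 -> (D,0)->write 0,move L,goto B. Now: state=B, head=-1, tape[-2..2]=00000 (head:  ^)
Step 6: in state B at pos -1, read 0 -> (B,0)->write 1,move R,goto A. Now: state=A, head=0, tape[-2..2]=01000 (head:   ^)
Step 7: in state A at pos 0, read 0 -> (A,0)->write 1,move R,goto C. Now: state=C, head=1, tape[-2..2]=01100 (head:    ^)
Step 8: in state C at pos 1, read 0 -> (C,0)->write 0,move L,goto D. Now: state=D, head=0, tape[-2..2]=01100 (head:   ^)
Step 9: in state D at pos 0, read 1 -> (D,1)->write 0,move R,goto C. Now: state=C, head=1, tape[-2..2]=01000 (head:    ^)
Step 10: in state C at pos 1, read 0 -> (C,0)->write 0,move L,goto D. Now: state=D, head=0, tape[-2..2]=01000 (head:   ^)
Step 11: in state D at pos 0, read 0 -> (D,0)->write 0,move L,goto B. Now: state=B, head=-1, tape[-2..2]=01000 (head:  ^)
Step 12: in state B at pos -1, read 1 -> (B,1)->write 1,move L,goto B. Now: state=B, head=-2, tape[-3..2]=001000 (head:  ^)
Step 13: in state B at pos -2, read 0 -> (B,0)->write 1,move R,goto A. Now: state=A, head=-1, tape[-3..2]=011000 (head:   ^)
Step 14: in state A at pos -1, read 1 -> (A,1)->write 1,move L,goto A. Now: state=A, head=-2, tape[-3..2]=011000 (head:  ^)
Step 15: in state A at pos -2, read 1 -> (A,1)->write 1,move L,goto A. Now: state=A, head=-3, tape[-4..2]=0011000 (head:  ^)
Step 16: in state A at pos -3, read 0 -> (A,0)->write 1,move R,goto C. Now: state=C, head=-2, tape[-4..2]=0111000 (head:   ^)
Step 17: in state C at pos -2, read 1 -> (C,1)->write 1,move L,goto H. Now: state=H, head=-3, tape[-4..2]=0111000 (head:  ^)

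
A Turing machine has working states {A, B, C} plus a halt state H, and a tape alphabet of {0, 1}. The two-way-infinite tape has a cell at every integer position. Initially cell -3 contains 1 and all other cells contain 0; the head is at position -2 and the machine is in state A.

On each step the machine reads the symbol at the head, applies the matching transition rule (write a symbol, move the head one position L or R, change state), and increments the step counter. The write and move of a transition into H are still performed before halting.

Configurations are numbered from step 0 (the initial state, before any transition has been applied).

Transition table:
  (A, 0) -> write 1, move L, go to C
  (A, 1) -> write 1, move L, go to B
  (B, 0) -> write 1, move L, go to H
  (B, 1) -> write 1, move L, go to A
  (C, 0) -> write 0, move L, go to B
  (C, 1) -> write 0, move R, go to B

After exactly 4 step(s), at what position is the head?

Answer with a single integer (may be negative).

Answer: -4

Derivation:
Step 1: in state A at pos -2, read 0 -> (A,0)->write 1,move L,goto C. Now: state=C, head=-3, tape[-4..-1]=0110 (head:  ^)
Step 2: in state C at pos -3, read 1 -> (C,1)->write 0,move R,goto B. Now: state=B, head=-2, tape[-4..-1]=0010 (head:   ^)
Step 3: in state B at pos -2, read 1 -> (B,1)->write 1,move L,goto A. Now: state=A, head=-3, tape[-4..-1]=0010 (head:  ^)
Step 4: in state A at pos -3, read 0 -> (A,0)->write 1,move L,goto C. Now: state=C, head=-4, tape[-5..-1]=00110 (head:  ^)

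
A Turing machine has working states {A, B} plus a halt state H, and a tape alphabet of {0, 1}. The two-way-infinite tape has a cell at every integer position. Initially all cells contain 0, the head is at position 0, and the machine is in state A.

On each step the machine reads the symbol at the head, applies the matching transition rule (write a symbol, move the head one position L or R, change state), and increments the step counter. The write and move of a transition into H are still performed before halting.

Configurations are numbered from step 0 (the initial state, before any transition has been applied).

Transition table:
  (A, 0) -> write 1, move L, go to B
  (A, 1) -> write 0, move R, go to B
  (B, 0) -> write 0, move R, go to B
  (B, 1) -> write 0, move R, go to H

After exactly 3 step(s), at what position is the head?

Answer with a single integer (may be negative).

Step 1: in state A at pos 0, read 0 -> (A,0)->write 1,move L,goto B. Now: state=B, head=-1, tape[-2..1]=0010 (head:  ^)
Step 2: in state B at pos -1, read 0 -> (B,0)->write 0,move R,goto B. Now: state=B, head=0, tape[-2..1]=0010 (head:   ^)
Step 3: in state B at pos 0, read 1 -> (B,1)->write 0,move R,goto H. Now: state=H, head=1, tape[-2..2]=00000 (head:    ^)

Answer: 1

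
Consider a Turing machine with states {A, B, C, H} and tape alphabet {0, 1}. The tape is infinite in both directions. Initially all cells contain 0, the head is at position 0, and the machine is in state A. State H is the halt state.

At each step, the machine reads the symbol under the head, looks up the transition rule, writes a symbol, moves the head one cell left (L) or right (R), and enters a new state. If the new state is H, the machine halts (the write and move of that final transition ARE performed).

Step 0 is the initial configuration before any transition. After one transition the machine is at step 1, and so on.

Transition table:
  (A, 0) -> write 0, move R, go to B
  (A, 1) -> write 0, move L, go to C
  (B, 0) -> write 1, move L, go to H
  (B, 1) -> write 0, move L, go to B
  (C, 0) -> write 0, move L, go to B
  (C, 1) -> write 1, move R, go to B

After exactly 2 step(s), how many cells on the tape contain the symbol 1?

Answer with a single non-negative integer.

Step 1: in state A at pos 0, read 0 -> (A,0)->write 0,move R,goto B. Now: state=B, head=1, tape[-1..2]=0000 (head:   ^)
Step 2: in state B at pos 1, read 0 -> (B,0)->write 1,move L,goto H. Now: state=H, head=0, tape[-1..2]=0010 (head:  ^)
Cells containing 1 after step 2: {1} -> 1 cell(s)

Answer: 1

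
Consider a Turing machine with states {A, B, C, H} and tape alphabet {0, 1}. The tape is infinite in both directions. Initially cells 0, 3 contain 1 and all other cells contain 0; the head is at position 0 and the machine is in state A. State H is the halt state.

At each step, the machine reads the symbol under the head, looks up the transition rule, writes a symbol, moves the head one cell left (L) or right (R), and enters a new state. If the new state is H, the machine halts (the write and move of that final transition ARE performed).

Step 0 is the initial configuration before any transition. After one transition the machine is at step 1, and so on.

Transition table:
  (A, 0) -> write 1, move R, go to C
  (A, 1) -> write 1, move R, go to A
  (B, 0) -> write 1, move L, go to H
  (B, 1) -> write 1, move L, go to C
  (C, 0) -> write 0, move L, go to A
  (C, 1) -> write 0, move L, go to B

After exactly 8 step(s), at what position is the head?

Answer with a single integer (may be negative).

Step 1: in state A at pos 0, read 1 -> (A,1)->write 1,move R,goto A. Now: state=A, head=1, tape[-1..4]=010010 (head:   ^)
Step 2: in state A at pos 1, read 0 -> (A,0)->write 1,move R,goto C. Now: state=C, head=2, tape[-1..4]=011010 (head:    ^)
Step 3: in state C at pos 2, read 0 -> (C,0)->write 0,move L,goto A. Now: state=A, head=1, tape[-1..4]=011010 (head:   ^)
Step 4: in state A at pos 1, read 1 -> (A,1)->write 1,move R,goto A. Now: state=A, head=2, tape[-1..4]=011010 (head:    ^)
Step 5: in state A at pos 2, read 0 -> (A,0)->write 1,move R,goto C. Now: state=C, head=3, tape[-1..4]=011110 (head:     ^)
Step 6: in state C at pos 3, read 1 -> (C,1)->write 0,move L,goto B. Now: state=B, head=2, tape[-1..4]=011100 (head:    ^)
Step 7: in state B at pos 2, read 1 -> (B,1)->write 1,move L,goto C. Now: state=C, head=1, tape[-1..4]=011100 (head:   ^)
Step 8: in state C at pos 1, read 1 -> (C,1)->write 0,move L,goto B. Now: state=B, head=0, tape[-1..4]=010100 (head:  ^)

Answer: 0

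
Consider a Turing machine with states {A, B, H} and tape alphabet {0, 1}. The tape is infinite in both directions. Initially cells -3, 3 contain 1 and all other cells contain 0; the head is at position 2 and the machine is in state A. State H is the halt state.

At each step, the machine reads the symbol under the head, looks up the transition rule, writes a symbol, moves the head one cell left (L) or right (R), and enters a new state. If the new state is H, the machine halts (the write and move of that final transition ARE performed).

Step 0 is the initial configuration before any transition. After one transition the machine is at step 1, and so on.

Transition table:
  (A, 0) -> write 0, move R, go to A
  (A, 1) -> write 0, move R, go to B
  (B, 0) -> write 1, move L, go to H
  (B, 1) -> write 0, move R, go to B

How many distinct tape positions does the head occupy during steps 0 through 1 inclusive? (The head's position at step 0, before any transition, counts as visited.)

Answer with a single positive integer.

Step 1: in state A at pos 2, read 0 -> (A,0)->write 0,move R,goto A. Now: state=A, head=3, tape[-4..4]=010000010 (head:        ^)
Head positions at steps 0..1: starting at 2, distinct positions visited = {2, 3} -> 2 position(s)

Answer: 2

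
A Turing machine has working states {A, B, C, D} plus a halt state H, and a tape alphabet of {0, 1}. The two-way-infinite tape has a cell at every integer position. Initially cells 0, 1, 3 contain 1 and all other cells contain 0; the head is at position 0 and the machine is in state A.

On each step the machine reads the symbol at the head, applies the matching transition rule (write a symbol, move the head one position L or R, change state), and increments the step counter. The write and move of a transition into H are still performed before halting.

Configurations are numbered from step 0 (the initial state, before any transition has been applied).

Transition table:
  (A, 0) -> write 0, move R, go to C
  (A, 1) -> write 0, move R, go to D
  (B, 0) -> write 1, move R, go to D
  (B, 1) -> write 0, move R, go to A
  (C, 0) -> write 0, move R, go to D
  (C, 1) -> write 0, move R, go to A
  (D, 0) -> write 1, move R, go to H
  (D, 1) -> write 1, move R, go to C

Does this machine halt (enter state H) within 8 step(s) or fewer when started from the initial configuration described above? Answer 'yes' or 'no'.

Step 1: in state A at pos 0, read 1 -> (A,1)->write 0,move R,goto D. Now: state=D, head=1, tape[-1..4]=001010 (head:   ^)
Step 2: in state D at pos 1, read 1 -> (D,1)->write 1,move R,goto C. Now: state=C, head=2, tape[-1..4]=001010 (head:    ^)
Step 3: in state C at pos 2, read 0 -> (C,0)->write 0,move R,goto D. Now: state=D, head=3, tape[-1..4]=001010 (head:     ^)
Step 4: in state D at pos 3, read 1 -> (D,1)->write 1,move R,goto C. Now: state=C, head=4, tape[-1..5]=0010100 (head:      ^)
Step 5: in state C at pos 4, read 0 -> (C,0)->write 0,move R,goto D. Now: state=D, head=5, tape[-1..6]=00101000 (head:       ^)
Step 6: in state D at pos 5, read 0 -> (D,0)->write 1,move R,goto H. Now: state=H, head=6, tape[-1..7]=001010100 (head:        ^)
State H reached at step 6; 6 <= 8 -> yes

Answer: yes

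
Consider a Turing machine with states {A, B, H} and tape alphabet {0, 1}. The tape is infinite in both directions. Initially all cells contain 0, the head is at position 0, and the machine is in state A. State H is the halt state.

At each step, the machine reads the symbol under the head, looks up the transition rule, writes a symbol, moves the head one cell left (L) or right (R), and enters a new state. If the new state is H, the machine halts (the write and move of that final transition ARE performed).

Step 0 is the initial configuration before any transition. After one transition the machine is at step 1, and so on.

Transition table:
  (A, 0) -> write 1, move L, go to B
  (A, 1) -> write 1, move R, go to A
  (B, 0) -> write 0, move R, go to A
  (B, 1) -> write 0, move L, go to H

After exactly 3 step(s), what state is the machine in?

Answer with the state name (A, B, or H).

Answer: A

Derivation:
Step 1: in state A at pos 0, read 0 -> (A,0)->write 1,move L,goto B. Now: state=B, head=-1, tape[-2..1]=0010 (head:  ^)
Step 2: in state B at pos -1, read 0 -> (B,0)->write 0,move R,goto A. Now: state=A, head=0, tape[-2..1]=0010 (head:   ^)
Step 3: in state A at pos 0, read 1 -> (A,1)->write 1,move R,goto A. Now: state=A, head=1, tape[-2..2]=00100 (head:    ^)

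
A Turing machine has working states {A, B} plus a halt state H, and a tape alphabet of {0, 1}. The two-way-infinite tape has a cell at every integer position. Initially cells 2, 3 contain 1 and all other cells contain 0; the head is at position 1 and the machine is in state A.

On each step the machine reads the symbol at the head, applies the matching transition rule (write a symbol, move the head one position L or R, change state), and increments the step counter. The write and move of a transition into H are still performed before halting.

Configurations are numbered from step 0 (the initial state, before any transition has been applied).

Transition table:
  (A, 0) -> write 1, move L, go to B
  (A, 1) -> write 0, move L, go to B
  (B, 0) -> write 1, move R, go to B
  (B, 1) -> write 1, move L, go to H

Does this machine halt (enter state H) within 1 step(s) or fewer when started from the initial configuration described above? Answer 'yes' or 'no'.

Step 1: in state A at pos 1, read 0 -> (A,0)->write 1,move L,goto B. Now: state=B, head=0, tape[-1..4]=001110 (head:  ^)
After 1 step(s): state = B (not H) -> not halted within 1 -> no

Answer: no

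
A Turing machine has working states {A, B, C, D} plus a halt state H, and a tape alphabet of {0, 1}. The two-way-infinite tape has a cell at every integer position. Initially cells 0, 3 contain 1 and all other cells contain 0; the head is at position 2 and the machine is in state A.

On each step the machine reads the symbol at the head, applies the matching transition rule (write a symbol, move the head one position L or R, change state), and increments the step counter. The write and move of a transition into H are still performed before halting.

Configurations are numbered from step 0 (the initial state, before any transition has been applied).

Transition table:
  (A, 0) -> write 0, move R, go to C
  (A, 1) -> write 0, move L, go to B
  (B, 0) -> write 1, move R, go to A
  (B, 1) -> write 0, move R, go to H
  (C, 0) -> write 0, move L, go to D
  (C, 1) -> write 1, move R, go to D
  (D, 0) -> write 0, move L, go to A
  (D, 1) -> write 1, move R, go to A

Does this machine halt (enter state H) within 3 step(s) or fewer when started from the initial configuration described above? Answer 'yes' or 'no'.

Answer: no

Derivation:
Step 1: in state A at pos 2, read 0 -> (A,0)->write 0,move R,goto C. Now: state=C, head=3, tape[-1..4]=010010 (head:     ^)
Step 2: in state C at pos 3, read 1 -> (C,1)->write 1,move R,goto D. Now: state=D, head=4, tape[-1..5]=0100100 (head:      ^)
Step 3: in state D at pos 4, read 0 -> (D,0)->write 0,move L,goto A. Now: state=A, head=3, tape[-1..5]=0100100 (head:     ^)
After 3 step(s): state = A (not H) -> not halted within 3 -> no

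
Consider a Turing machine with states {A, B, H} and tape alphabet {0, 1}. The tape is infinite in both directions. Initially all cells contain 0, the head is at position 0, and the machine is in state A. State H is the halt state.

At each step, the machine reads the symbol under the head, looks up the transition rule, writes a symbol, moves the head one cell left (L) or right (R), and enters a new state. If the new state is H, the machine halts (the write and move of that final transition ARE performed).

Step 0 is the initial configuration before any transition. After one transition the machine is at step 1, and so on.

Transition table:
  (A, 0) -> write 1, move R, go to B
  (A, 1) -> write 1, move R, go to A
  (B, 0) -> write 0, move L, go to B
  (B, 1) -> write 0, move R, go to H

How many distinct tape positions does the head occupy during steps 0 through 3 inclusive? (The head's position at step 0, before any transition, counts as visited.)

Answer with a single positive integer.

Answer: 2

Derivation:
Step 1: in state A at pos 0, read 0 -> (A,0)->write 1,move R,goto B. Now: state=B, head=1, tape[-1..2]=0100 (head:   ^)
Step 2: in state B at pos 1, read 0 -> (B,0)->write 0,move L,goto B. Now: state=B, head=0, tape[-1..2]=0100 (head:  ^)
Step 3: in state B at pos 0, read 1 -> (B,1)->write 0,move R,goto H. Now: state=H, head=1, tape[-1..2]=0000 (head:   ^)
Head positions at steps 0..3: starting at 0, distinct positions visited = {0, 1} -> 2 position(s)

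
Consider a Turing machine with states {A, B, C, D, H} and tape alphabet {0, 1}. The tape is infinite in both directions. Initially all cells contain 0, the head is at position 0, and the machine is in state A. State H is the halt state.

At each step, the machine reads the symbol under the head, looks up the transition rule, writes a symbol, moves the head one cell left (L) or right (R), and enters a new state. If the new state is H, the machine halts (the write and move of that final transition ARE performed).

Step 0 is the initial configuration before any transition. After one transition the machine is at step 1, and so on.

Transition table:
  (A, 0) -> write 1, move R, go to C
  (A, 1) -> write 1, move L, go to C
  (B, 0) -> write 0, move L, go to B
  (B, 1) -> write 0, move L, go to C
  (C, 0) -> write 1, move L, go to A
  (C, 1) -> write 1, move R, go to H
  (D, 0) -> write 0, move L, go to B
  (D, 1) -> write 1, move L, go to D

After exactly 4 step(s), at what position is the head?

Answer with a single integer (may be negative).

Answer: -2

Derivation:
Step 1: in state A at pos 0, read 0 -> (A,0)->write 1,move R,goto C. Now: state=C, head=1, tape[-1..2]=0100 (head:   ^)
Step 2: in state C at pos 1, read 0 -> (C,0)->write 1,move L,goto A. Now: state=A, head=0, tape[-1..2]=0110 (head:  ^)
Step 3: in state A at pos 0, read 1 -> (A,1)->write 1,move L,goto C. Now: state=C, head=-1, tape[-2..2]=00110 (head:  ^)
Step 4: in state C at pos -1, read 0 -> (C,0)->write 1,move L,goto A. Now: state=A, head=-2, tape[-3..2]=001110 (head:  ^)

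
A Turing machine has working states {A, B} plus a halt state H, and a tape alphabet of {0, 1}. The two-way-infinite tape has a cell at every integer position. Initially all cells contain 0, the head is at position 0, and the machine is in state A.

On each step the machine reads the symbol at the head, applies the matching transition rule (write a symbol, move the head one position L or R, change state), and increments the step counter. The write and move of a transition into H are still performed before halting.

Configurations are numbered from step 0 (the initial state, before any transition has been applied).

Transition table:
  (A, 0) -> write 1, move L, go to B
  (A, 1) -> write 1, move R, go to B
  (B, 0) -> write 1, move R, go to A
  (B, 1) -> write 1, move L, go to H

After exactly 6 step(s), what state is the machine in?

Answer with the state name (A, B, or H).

Step 1: in state A at pos 0, read 0 -> (A,0)->write 1,move L,goto B. Now: state=B, head=-1, tape[-2..1]=0010 (head:  ^)
Step 2: in state B at pos -1, read 0 -> (B,0)->write 1,move R,goto A. Now: state=A, head=0, tape[-2..1]=0110 (head:   ^)
Step 3: in state A at pos 0, read 1 -> (A,1)->write 1,move R,goto B. Now: state=B, head=1, tape[-2..2]=01100 (head:    ^)
Step 4: in state B at pos 1, read 0 -> (B,0)->write 1,move R,goto A. Now: state=A, head=2, tape[-2..3]=011100 (head:     ^)
Step 5: in state A at pos 2, read 0 -> (A,0)->write 1,move L,goto B. Now: state=B, head=1, tape[-2..3]=011110 (head:    ^)
Step 6: in state B at pos 1, read 1 -> (B,1)->write 1,move L,goto H. Now: state=H, head=0, tape[-2..3]=011110 (head:   ^)

Answer: H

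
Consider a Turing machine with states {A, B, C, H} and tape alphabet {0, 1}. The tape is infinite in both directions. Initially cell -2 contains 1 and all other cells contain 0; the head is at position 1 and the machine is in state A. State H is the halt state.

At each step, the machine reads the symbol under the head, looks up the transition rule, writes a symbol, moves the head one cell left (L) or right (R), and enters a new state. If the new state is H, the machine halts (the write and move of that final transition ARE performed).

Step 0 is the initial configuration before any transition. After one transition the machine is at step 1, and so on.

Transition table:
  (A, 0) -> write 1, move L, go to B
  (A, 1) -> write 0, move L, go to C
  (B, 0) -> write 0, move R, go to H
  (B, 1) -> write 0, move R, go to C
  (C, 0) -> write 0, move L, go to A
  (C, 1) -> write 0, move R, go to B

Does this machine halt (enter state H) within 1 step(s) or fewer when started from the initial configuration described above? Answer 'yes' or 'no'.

Answer: no

Derivation:
Step 1: in state A at pos 1, read 0 -> (A,0)->write 1,move L,goto B. Now: state=B, head=0, tape[-3..2]=010010 (head:    ^)
After 1 step(s): state = B (not H) -> not halted within 1 -> no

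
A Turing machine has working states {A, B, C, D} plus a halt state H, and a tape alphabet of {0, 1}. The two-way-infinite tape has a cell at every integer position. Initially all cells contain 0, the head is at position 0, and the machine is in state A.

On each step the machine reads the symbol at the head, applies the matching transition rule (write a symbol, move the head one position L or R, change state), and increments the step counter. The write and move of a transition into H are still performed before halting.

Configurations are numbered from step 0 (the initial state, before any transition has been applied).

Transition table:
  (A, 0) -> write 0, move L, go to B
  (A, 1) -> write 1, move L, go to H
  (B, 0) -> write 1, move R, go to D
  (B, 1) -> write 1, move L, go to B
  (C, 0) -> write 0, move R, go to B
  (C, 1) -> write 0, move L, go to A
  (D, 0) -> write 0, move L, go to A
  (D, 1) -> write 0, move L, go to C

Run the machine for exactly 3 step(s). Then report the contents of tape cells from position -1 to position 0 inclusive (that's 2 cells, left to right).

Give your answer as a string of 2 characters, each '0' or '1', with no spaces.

Answer: 10

Derivation:
Step 1: in state A at pos 0, read 0 -> (A,0)->write 0,move L,goto B. Now: state=B, head=-1, tape[-2..1]=0000 (head:  ^)
Step 2: in state B at pos -1, read 0 -> (B,0)->write 1,move R,goto D. Now: state=D, head=0, tape[-2..1]=0100 (head:   ^)
Step 3: in state D at pos 0, read 0 -> (D,0)->write 0,move L,goto A. Now: state=A, head=-1, tape[-2..1]=0100 (head:  ^)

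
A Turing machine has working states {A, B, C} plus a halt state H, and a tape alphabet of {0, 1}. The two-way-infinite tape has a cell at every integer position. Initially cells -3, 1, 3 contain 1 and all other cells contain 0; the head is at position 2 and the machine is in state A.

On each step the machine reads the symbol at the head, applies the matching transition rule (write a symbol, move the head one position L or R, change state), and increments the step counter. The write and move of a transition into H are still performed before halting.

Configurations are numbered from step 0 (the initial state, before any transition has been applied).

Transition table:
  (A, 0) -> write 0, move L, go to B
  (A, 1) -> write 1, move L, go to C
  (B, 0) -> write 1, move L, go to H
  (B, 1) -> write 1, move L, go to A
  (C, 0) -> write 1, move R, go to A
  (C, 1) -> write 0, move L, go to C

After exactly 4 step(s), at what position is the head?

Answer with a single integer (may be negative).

Answer: -2

Derivation:
Step 1: in state A at pos 2, read 0 -> (A,0)->write 0,move L,goto B. Now: state=B, head=1, tape[-4..4]=010001010 (head:      ^)
Step 2: in state B at pos 1, read 1 -> (B,1)->write 1,move L,goto A. Now: state=A, head=0, tape[-4..4]=010001010 (head:     ^)
Step 3: in state A at pos 0, read 0 -> (A,0)->write 0,move L,goto B. Now: state=B, head=-1, tape[-4..4]=010001010 (head:    ^)
Step 4: in state B at pos -1, read 0 -> (B,0)->write 1,move L,goto H. Now: state=H, head=-2, tape[-4..4]=010101010 (head:   ^)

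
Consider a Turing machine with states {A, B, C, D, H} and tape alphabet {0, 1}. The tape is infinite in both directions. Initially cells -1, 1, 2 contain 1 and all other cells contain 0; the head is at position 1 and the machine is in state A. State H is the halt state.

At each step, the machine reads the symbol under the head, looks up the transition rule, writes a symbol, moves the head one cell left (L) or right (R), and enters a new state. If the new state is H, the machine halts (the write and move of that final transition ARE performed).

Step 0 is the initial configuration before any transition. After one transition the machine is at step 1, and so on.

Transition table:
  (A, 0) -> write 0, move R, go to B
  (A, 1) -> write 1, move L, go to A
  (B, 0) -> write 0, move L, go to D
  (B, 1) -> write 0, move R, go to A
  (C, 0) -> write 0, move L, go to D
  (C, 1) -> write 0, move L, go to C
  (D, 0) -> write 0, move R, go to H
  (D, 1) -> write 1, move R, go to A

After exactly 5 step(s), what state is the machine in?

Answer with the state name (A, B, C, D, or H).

Step 1: in state A at pos 1, read 1 -> (A,1)->write 1,move L,goto A. Now: state=A, head=0, tape[-2..3]=010110 (head:   ^)
Step 2: in state A at pos 0, read 0 -> (A,0)->write 0,move R,goto B. Now: state=B, head=1, tape[-2..3]=010110 (head:    ^)
Step 3: in state B at pos 1, read 1 -> (B,1)->write 0,move R,goto A. Now: state=A, head=2, tape[-2..3]=010010 (head:     ^)
Step 4: in state A at pos 2, read 1 -> (A,1)->write 1,move L,goto A. Now: state=A, head=1, tape[-2..3]=010010 (head:    ^)
Step 5: in state A at pos 1, read 0 -> (A,0)->write 0,move R,goto B. Now: state=B, head=2, tape[-2..3]=010010 (head:     ^)

Answer: B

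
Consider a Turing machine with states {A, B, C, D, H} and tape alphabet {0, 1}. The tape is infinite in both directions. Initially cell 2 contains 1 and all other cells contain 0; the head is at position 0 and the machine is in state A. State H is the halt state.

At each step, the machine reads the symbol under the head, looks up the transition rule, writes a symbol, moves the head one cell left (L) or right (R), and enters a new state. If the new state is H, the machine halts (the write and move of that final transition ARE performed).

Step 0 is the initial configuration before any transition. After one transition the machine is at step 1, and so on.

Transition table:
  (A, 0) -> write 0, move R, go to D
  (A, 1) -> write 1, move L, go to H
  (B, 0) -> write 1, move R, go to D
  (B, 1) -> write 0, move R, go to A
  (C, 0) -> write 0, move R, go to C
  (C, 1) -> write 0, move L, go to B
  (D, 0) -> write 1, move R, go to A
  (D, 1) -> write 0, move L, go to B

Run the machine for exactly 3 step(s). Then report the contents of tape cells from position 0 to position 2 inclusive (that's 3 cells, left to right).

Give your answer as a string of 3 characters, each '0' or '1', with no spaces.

Answer: 011

Derivation:
Step 1: in state A at pos 0, read 0 -> (A,0)->write 0,move R,goto D. Now: state=D, head=1, tape[-1..3]=00010 (head:   ^)
Step 2: in state D at pos 1, read 0 -> (D,0)->write 1,move R,goto A. Now: state=A, head=2, tape[-1..3]=00110 (head:    ^)
Step 3: in state A at pos 2, read 1 -> (A,1)->write 1,move L,goto H. Now: state=H, head=1, tape[-1..3]=00110 (head:   ^)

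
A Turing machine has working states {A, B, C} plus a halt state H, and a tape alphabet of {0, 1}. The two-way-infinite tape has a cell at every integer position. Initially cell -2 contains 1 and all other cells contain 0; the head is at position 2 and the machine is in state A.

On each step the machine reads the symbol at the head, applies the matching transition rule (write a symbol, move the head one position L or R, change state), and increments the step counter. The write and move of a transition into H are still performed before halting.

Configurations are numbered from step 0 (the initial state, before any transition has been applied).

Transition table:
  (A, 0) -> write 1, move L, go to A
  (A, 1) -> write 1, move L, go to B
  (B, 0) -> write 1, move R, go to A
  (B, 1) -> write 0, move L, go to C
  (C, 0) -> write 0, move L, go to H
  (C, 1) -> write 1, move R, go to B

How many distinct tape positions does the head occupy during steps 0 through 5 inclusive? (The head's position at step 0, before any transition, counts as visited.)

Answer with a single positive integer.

Answer: 6

Derivation:
Step 1: in state A at pos 2, read 0 -> (A,0)->write 1,move L,goto A. Now: state=A, head=1, tape[-3..3]=0100010 (head:     ^)
Step 2: in state A at pos 1, read 0 -> (A,0)->write 1,move L,goto A. Now: state=A, head=0, tape[-3..3]=0100110 (head:    ^)
Step 3: in state A at pos 0, read 0 -> (A,0)->write 1,move L,goto A. Now: state=A, head=-1, tape[-3..3]=0101110 (head:   ^)
Step 4: in state A at pos -1, read 0 -> (A,0)->write 1,move L,goto A. Now: state=A, head=-2, tape[-3..3]=0111110 (head:  ^)
Step 5: in state A at pos -2, read 1 -> (A,1)->write 1,move L,goto B. Now: state=B, head=-3, tape[-4..3]=00111110 (head:  ^)
Head positions at steps 0..5: starting at 2, distinct positions visited = {-3, -2, -1, 0, 1, 2} -> 6 position(s)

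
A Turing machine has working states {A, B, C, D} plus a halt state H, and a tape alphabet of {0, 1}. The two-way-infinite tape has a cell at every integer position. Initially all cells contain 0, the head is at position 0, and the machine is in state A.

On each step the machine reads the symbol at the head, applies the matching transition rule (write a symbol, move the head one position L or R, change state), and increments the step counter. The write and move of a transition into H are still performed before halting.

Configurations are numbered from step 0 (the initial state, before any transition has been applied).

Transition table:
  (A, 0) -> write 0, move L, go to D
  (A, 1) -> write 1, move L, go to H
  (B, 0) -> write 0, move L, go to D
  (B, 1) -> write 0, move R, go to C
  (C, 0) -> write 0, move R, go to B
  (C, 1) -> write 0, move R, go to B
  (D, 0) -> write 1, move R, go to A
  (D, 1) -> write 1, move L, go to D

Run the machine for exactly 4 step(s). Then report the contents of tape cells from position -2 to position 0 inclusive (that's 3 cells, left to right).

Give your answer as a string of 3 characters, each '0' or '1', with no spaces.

Answer: 010

Derivation:
Step 1: in state A at pos 0, read 0 -> (A,0)->write 0,move L,goto D. Now: state=D, head=-1, tape[-2..1]=0000 (head:  ^)
Step 2: in state D at pos -1, read 0 -> (D,0)->write 1,move R,goto A. Now: state=A, head=0, tape[-2..1]=0100 (head:   ^)
Step 3: in state A at pos 0, read 0 -> (A,0)->write 0,move L,goto D. Now: state=D, head=-1, tape[-2..1]=0100 (head:  ^)
Step 4: in state D at pos -1, read 1 -> (D,1)->write 1,move L,goto D. Now: state=D, head=-2, tape[-3..1]=00100 (head:  ^)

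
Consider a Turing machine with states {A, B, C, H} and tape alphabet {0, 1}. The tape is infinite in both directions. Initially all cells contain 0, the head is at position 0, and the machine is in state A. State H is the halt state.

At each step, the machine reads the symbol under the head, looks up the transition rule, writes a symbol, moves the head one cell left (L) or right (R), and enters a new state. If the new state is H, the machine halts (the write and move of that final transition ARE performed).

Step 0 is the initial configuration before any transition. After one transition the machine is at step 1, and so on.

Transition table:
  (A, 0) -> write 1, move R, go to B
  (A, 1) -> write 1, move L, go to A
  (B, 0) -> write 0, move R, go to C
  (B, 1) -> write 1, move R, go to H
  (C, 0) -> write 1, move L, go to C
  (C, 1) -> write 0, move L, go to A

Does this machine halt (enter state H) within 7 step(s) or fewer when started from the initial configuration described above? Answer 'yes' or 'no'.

Answer: no

Derivation:
Step 1: in state A at pos 0, read 0 -> (A,0)->write 1,move R,goto B. Now: state=B, head=1, tape[-1..2]=0100 (head:   ^)
Step 2: in state B at pos 1, read 0 -> (B,0)->write 0,move R,goto C. Now: state=C, head=2, tape[-1..3]=01000 (head:    ^)
Step 3: in state C at pos 2, read 0 -> (C,0)->write 1,move L,goto C. Now: state=C, head=1, tape[-1..3]=01010 (head:   ^)
Step 4: in state C at pos 1, read 0 -> (C,0)->write 1,move L,goto C. Now: state=C, head=0, tape[-1..3]=01110 (head:  ^)
Step 5: in state C at pos 0, read 1 -> (C,1)->write 0,move L,goto A. Now: state=A, head=-1, tape[-2..3]=000110 (head:  ^)
Step 6: in state A at pos -1, read 0 -> (A,0)->write 1,move R,goto B. Now: state=B, head=0, tape[-2..3]=010110 (head:   ^)
Step 7: in state B at pos 0, read 0 -> (B,0)->write 0,move R,goto C. Now: state=C, head=1, tape[-2..3]=010110 (head:    ^)
After 7 step(s): state = C (not H) -> not halted within 7 -> no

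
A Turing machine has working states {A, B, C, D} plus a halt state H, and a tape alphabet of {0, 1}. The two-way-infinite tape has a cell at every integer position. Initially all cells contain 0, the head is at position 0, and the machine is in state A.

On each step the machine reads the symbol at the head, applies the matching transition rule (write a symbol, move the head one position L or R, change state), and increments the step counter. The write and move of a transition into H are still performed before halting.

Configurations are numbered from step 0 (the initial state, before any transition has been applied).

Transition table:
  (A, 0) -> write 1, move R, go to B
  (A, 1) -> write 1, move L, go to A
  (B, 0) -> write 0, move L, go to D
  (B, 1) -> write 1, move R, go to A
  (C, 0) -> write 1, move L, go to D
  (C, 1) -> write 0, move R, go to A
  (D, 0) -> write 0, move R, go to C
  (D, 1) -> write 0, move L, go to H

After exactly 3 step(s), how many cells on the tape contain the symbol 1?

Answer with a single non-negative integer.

Step 1: in state A at pos 0, read 0 -> (A,0)->write 1,move R,goto B. Now: state=B, head=1, tape[-1..2]=0100 (head:   ^)
Step 2: in state B at pos 1, read 0 -> (B,0)->write 0,move L,goto D. Now: state=D, head=0, tape[-1..2]=0100 (head:  ^)
Step 3: in state D at pos 0, read 1 -> (D,1)->write 0,move L,goto H. Now: state=H, head=-1, tape[-2..2]=00000 (head:  ^)
No cell contains 1 after step 3 -> 0 cell(s)

Answer: 0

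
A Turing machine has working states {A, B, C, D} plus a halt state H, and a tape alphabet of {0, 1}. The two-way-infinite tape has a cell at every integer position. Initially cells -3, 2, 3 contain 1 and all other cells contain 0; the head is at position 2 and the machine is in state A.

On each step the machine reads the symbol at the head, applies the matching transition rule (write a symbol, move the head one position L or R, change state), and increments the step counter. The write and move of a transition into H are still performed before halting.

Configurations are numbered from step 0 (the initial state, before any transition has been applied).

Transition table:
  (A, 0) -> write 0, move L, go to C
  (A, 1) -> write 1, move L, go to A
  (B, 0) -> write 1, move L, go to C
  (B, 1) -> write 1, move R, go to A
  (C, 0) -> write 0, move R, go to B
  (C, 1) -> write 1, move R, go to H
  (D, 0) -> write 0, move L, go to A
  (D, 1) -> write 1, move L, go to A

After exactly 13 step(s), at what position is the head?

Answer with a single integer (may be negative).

Step 1: in state A at pos 2, read 1 -> (A,1)->write 1,move L,goto A. Now: state=A, head=1, tape[-4..4]=010000110 (head:      ^)
Step 2: in state A at pos 1, read 0 -> (A,0)->write 0,move L,goto C. Now: state=C, head=0, tape[-4..4]=010000110 (head:     ^)
Step 3: in state C at pos 0, read 0 -> (C,0)->write 0,move R,goto B. Now: state=B, head=1, tape[-4..4]=010000110 (head:      ^)
Step 4: in state B at pos 1, read 0 -> (B,0)->write 1,move L,goto C. Now: state=C, head=0, tape[-4..4]=010001110 (head:     ^)
Step 5: in state C at pos 0, read 0 -> (C,0)->write 0,move R,goto B. Now: state=B, head=1, tape[-4..4]=010001110 (head:      ^)
Step 6: in state B at pos 1, read 1 -> (B,1)->write 1,move R,goto A. Now: state=A, head=2, tape[-4..4]=010001110 (head:       ^)
Step 7: in state A at pos 2, read 1 -> (A,1)->write 1,move L,goto A. Now: state=A, head=1, tape[-4..4]=010001110 (head:      ^)
Step 8: in state A at pos 1, read 1 -> (A,1)->write 1,move L,goto A. Now: state=A, head=0, tape[-4..4]=010001110 (head:     ^)
Step 9: in state A at pos 0, read 0 -> (A,0)->write 0,move L,goto C. Now: state=C, head=-1, tape[-4..4]=010001110 (head:    ^)
Step 10: in state C at pos -1, read 0 -> (C,0)->write 0,move R,goto B. Now: state=B, head=0, tape[-4..4]=010001110 (head:     ^)
Step 11: in state B at pos 0, read 0 -> (B,0)->write 1,move L,goto C. Now: state=C, head=-1, tape[-4..4]=010011110 (head:    ^)
Step 12: in state C at pos -1, read 0 -> (C,0)->write 0,move R,goto B. Now: state=B, head=0, tape[-4..4]=010011110 (head:     ^)
Step 13: in state B at pos 0, read 1 -> (B,1)->write 1,move R,goto A. Now: state=A, head=1, tape[-4..4]=010011110 (head:      ^)

Answer: 1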